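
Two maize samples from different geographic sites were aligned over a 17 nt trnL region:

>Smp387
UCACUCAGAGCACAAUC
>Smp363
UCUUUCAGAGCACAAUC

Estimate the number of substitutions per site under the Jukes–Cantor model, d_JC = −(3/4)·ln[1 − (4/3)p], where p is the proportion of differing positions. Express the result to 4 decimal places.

Mismatches occur at site 3 (A/U), site 4 (C/U).
p = 2/17 = 0.117647.
d = −0.75 · ln(1 − (4/3)·0.117647) = −0.75 · ln(0.843137) = −0.75 · (-0.170626) = 0.1280.

0.1280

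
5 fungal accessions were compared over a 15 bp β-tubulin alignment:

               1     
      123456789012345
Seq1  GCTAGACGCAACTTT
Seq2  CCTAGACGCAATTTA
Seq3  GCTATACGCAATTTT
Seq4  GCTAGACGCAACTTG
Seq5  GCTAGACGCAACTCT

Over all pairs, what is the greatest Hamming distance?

Pairwise Hamming distances:
  Seq1 vs Seq2: 3
  Seq1 vs Seq3: 2
  Seq1 vs Seq4: 1
  Seq1 vs Seq5: 1
  Seq2 vs Seq3: 3
  Seq2 vs Seq4: 3
  Seq2 vs Seq5: 4
  Seq3 vs Seq4: 3
  Seq3 vs Seq5: 3
  Seq4 vs Seq5: 2
The largest is 4, between Seq2 and Seq5.

4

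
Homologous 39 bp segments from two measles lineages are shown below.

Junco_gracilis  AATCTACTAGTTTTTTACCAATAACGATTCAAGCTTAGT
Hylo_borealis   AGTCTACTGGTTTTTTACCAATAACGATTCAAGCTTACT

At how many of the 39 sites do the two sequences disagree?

Differing sites — 2:A/G; 9:A/G; 38:G/C.
That gives 3 mismatches out of 39 aligned sites, so the Hamming distance is 3.

3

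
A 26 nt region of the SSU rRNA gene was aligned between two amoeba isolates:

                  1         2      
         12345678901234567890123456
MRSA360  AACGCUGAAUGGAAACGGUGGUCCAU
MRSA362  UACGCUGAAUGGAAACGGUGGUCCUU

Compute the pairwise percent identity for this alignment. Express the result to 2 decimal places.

Mismatches occur at site 1 (A↔U), site 25 (A↔U).
24 of the 26 sites match, so the percent identity is 24/26 × 100 = 92.31%.

92.31%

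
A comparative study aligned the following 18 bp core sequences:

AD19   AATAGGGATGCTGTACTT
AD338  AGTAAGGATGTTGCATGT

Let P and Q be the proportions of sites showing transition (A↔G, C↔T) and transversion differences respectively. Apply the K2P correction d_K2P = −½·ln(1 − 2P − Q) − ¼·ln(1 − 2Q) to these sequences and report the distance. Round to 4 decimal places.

0.5017

Differing sites — 2:A/G (Ti); 5:G/A (Ti); 11:C/T (Ti); 14:T/C (Ti); 16:C/T (Ti); 17:T/G (Tv).
Of the 6 differences, 5 transitions and 1 transversion over 18 sites: P = 5/18 = 0.277778, Q = 1/18 = 0.055556.
d = −0.5·ln(0.388888) − 0.25·ln(0.888888) = −0.5·(-0.944464) − 0.25·(-0.117784) = 0.5017.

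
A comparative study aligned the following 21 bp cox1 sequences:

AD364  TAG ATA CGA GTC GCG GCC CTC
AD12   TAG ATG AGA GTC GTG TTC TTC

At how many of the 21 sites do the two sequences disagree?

6

Differing sites — 6:A/G; 7:C/A; 14:C/T; 16:G/T; 17:C/T; 19:C/T.
That gives 6 mismatches out of 21 aligned sites, so the Hamming distance is 6.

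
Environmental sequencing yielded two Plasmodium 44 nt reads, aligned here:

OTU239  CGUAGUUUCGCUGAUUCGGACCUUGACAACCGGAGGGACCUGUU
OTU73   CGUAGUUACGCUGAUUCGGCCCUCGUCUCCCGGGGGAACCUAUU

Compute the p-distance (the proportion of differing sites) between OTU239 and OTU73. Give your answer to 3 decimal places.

Mismatches occur at site 8 (U↔A), site 20 (A↔C), site 24 (U↔C), site 26 (A↔U), site 28 (A↔U), site 29 (A↔C), site 34 (A↔G), site 37 (G↔A), site 42 (G↔A).
There are 9 differences over 44 sites, so p = 9/44 = 0.205.

0.205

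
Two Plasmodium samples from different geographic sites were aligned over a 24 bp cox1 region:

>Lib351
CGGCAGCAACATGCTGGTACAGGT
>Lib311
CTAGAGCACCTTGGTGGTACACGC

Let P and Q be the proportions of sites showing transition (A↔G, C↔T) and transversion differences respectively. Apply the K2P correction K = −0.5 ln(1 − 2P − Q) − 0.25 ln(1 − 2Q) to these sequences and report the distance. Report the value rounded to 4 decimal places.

Mismatches occur at site 2 (G/T, transversion), site 3 (G/A, transition), site 4 (C/G, transversion), site 9 (A/C, transversion), site 11 (A/T, transversion), site 14 (C/G, transversion), site 22 (G/C, transversion), site 24 (T/C, transition).
Of the 8 differences, 2 transitions and 6 transversions over 24 sites: P = 2/24 = 0.083333, Q = 6/24 = 0.250000.
d = −0.5·ln(0.583334) − 0.25·ln(0.500000) = −0.5·(-0.538995) − 0.25·(-0.693147) = 0.4428.

0.4428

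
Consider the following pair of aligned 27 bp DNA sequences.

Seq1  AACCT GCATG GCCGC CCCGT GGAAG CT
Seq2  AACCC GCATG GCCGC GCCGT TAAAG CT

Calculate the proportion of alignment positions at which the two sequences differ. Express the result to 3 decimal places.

0.148

Differing sites — 5:T/C; 16:C/G; 21:G/T; 22:G/A.
There are 4 differences over 27 sites, so p = 4/27 = 0.148.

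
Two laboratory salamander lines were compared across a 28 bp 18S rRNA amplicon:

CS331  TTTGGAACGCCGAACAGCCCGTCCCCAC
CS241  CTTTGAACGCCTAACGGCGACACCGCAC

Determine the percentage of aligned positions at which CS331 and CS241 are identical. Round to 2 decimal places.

67.86%

Differing sites — 1:T/C; 4:G/T; 12:G/T; 16:A/G; 19:C/G; 20:C/A; 21:G/C; 22:T/A; 25:C/G.
19 of the 28 sites match, so the percent identity is 19/28 × 100 = 67.86%.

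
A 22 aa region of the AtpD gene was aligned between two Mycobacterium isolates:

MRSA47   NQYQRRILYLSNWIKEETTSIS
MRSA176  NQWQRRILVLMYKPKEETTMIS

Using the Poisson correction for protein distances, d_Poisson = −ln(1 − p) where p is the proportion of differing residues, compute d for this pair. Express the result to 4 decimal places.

The sequences differ at positions 3 (Y/W), 9 (Y/V), 11 (S/M), 12 (N/Y), 13 (W/K), 14 (I/P), 20 (S/M).
p = 7/22 = 0.318182.
d = −ln(1 − 0.318182) = −ln(0.681818) = 0.3830.

0.3830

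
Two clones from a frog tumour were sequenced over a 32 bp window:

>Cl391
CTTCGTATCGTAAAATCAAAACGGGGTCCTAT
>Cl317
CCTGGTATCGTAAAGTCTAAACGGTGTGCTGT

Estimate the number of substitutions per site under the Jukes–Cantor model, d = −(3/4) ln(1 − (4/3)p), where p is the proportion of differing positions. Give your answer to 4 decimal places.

0.2586

The sequences differ at positions 2 (T/C), 4 (C/G), 15 (A/G), 18 (A/T), 25 (G/T), 28 (C/G), 31 (A/G).
p = 7/32 = 0.218750.
d = −0.75 · ln(1 − (4/3)·0.218750) = −0.75 · ln(0.708333) = −0.75 · (-0.344841) = 0.2586.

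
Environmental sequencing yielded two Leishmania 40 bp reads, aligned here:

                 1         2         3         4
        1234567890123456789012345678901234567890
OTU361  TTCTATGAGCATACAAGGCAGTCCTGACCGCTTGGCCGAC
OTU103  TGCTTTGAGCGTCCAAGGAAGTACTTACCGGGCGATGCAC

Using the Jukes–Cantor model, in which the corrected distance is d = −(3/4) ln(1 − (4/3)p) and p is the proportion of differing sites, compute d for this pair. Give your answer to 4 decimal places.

Differing sites — 2:T/G; 5:A/T; 11:A/G; 13:A/C; 19:C/A; 23:C/A; 26:G/T; 31:C/G; 32:T/G; 33:T/C; 35:G/A; 36:C/T; 37:C/G; 38:G/C.
p = 14/40 = 0.350000.
d = −0.75 · ln(1 − (4/3)·0.350000) = −0.75 · ln(0.533333) = −0.75 · (-0.628609) = 0.4715.

0.4715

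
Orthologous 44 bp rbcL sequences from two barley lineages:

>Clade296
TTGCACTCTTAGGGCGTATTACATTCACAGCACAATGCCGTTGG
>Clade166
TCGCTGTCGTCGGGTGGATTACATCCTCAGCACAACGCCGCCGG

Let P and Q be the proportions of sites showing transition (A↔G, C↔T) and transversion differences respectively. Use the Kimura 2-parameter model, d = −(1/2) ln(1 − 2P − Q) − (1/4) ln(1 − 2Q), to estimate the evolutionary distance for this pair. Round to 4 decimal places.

The sequences differ at positions 2 (T/C, transition), 5 (A/T, transversion), 6 (C/G, transversion), 9 (T/G, transversion), 11 (A/C, transversion), 15 (C/T, transition), 17 (T/G, transversion), 25 (T/C, transition), 27 (A/T, transversion), 36 (T/C, transition), 41 (T/C, transition), 42 (T/C, transition).
Of the 12 differences, 6 transitions and 6 transversions over 44 sites: P = 6/44 = 0.136364, Q = 6/44 = 0.136364.
d = −0.5·ln(0.590908) − 0.25·ln(0.727272) = −0.5·(-0.526095) − 0.25·(-0.318455) = 0.3427.

0.3427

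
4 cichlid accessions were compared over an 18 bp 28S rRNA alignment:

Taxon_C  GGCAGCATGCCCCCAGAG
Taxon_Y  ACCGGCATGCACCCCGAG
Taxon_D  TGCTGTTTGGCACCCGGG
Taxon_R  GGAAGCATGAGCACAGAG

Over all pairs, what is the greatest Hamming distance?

11

Pairwise Hamming distances:
  Taxon_C vs Taxon_Y: 5
  Taxon_C vs Taxon_D: 8
  Taxon_C vs Taxon_R: 4
  Taxon_Y vs Taxon_D: 9
  Taxon_Y vs Taxon_R: 8
  Taxon_D vs Taxon_R: 11
The largest is 11, between Taxon_D and Taxon_R.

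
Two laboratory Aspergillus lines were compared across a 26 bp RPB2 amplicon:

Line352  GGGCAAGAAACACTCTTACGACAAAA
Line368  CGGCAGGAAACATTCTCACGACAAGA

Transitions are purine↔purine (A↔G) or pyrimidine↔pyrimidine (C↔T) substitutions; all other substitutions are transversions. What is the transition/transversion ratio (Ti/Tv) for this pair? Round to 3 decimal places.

Differing sites — 1:G/C (Tv); 6:A/G (Ti); 13:C/T (Ti); 17:T/C (Ti); 25:A/G (Ti).
Of the 5 differences, 4 transitions and 1 transversion, so Ti/Tv = 4/1 = 4.000.

4.000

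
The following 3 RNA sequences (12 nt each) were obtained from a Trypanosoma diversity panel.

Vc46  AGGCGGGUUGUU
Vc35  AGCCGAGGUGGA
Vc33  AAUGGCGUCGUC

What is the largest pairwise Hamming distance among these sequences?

Pairwise Hamming distances:
  Vc46 vs Vc35: 5
  Vc46 vs Vc33: 6
  Vc35 vs Vc33: 8
The largest is 8, between Vc35 and Vc33.

8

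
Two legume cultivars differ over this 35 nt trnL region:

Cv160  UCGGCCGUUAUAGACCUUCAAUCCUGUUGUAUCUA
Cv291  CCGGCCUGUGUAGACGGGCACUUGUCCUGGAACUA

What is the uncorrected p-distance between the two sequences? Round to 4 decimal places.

0.4000

The sequences differ at positions 1 (U/C), 7 (G/U), 8 (U/G), 10 (A/G), 16 (C/G), 17 (U/G), 18 (U/G), 21 (A/C), 23 (C/U), 24 (C/G), 26 (G/C), 27 (U/C), 30 (U/G), 32 (U/A).
There are 14 differences over 35 sites, so p = 14/35 = 0.4000.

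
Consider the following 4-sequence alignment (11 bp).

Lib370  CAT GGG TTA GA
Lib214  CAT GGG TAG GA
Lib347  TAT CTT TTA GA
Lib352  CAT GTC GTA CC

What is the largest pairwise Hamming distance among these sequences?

7

Pairwise Hamming distances:
  Lib370 vs Lib214: 2
  Lib370 vs Lib347: 4
  Lib370 vs Lib352: 5
  Lib214 vs Lib347: 6
  Lib214 vs Lib352: 7
  Lib347 vs Lib352: 6
The largest is 7, between Lib214 and Lib352.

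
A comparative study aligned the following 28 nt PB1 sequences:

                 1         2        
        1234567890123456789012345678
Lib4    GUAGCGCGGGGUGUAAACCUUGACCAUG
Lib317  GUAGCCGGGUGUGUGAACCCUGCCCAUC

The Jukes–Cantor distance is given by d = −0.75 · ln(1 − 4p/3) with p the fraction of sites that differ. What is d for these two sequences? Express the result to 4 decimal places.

0.3041

Mismatches occur at site 6 (G/C), site 7 (C/G), site 10 (G/U), site 15 (A/G), site 20 (U/C), site 23 (A/C), site 28 (G/C).
p = 7/28 = 0.250000.
d = −0.75 · ln(1 − (4/3)·0.250000) = −0.75 · ln(0.666667) = −0.75 · (-0.405465) = 0.3041.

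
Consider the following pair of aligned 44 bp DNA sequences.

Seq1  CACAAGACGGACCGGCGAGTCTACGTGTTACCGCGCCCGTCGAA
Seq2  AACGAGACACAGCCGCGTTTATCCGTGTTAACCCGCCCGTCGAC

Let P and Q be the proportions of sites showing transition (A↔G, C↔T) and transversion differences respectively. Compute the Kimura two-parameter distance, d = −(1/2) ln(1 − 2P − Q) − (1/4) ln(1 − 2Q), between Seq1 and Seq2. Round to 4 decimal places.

Mismatches occur at site 1 (C/A, transversion), site 4 (A/G, transition), site 9 (G/A, transition), site 10 (G/C, transversion), site 12 (C/G, transversion), site 14 (G/C, transversion), site 18 (A/T, transversion), site 19 (G/T, transversion), site 21 (C/A, transversion), site 23 (A/C, transversion), site 31 (C/A, transversion), site 33 (G/C, transversion), site 44 (A/C, transversion).
Of the 13 differences, 2 transitions and 11 transversions over 44 sites: P = 2/44 = 0.045455, Q = 11/44 = 0.250000.
d = −0.5·ln(0.659090) − 0.25·ln(0.500000) = −0.5·(-0.416895) − 0.25·(-0.693147) = 0.3817.

0.3817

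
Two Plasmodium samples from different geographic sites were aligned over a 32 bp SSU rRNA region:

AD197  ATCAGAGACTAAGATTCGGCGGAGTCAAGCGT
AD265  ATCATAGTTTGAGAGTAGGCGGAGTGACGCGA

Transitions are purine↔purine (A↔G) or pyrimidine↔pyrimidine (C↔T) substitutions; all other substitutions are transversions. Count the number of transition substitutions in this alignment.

Differing sites — 5:G/T (Tv); 8:A/T (Tv); 9:C/T (Ti); 11:A/G (Ti); 15:T/G (Tv); 17:C/A (Tv); 26:C/G (Tv); 28:A/C (Tv); 32:T/A (Tv).
Of the 9 differences, 2 transitions and 7 transversions, so the answer is 2.

2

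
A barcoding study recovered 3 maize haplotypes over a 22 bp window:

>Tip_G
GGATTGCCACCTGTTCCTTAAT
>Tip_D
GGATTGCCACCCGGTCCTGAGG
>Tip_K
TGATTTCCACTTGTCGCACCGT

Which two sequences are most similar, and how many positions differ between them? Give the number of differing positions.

5

Pairwise Hamming distances:
  Tip_G vs Tip_D: 5
  Tip_G vs Tip_K: 9
  Tip_D vs Tip_K: 11
The smallest is 5, between Tip_G and Tip_D.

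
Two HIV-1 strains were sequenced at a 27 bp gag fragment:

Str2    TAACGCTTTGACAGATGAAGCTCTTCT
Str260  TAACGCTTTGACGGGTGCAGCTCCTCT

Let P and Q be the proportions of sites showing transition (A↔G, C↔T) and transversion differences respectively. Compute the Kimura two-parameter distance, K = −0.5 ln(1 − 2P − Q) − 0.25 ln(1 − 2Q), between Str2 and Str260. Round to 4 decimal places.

Differing sites — 13:A/G (Ti); 15:A/G (Ti); 18:A/C (Tv); 24:T/C (Ti).
Of the 4 differences, 3 transitions and 1 transversion over 27 sites: P = 3/27 = 0.111111, Q = 1/27 = 0.037037.
d = −0.5·ln(0.740741) − 0.25·ln(0.925926) = −0.5·(-0.300104) − 0.25·(-0.076961) = 0.1693.

0.1693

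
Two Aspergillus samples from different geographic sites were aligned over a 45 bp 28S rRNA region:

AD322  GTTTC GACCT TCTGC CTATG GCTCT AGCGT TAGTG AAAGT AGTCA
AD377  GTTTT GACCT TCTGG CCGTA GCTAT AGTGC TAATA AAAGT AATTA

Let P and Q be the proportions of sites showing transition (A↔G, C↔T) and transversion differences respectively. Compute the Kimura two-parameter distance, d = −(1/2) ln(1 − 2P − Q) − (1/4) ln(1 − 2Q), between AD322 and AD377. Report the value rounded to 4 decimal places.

The sequences differ at positions 5 (C/T, transition), 15 (C/G, transversion), 17 (T/C, transition), 18 (A/G, transition), 20 (G/A, transition), 24 (C/A, transversion), 28 (C/T, transition), 30 (T/C, transition), 33 (G/A, transition), 35 (G/A, transition), 42 (G/A, transition), 44 (C/T, transition).
Of the 12 differences, 10 transitions and 2 transversions over 45 sites: P = 10/45 = 0.222222, Q = 2/45 = 0.044444.
d = −0.5·ln(0.511112) − 0.25·ln(0.911112) = −0.5·(-0.671167) − 0.25·(-0.093089) = 0.3589.

0.3589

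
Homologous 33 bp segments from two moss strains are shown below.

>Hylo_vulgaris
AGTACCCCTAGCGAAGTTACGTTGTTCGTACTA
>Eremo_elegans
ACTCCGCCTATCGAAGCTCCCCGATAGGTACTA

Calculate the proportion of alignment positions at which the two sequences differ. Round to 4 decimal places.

Differing sites — 2:G/C; 4:A/C; 6:C/G; 11:G/T; 17:T/C; 19:A/C; 21:G/C; 22:T/C; 23:T/G; 24:G/A; 26:T/A; 27:C/G.
There are 12 differences over 33 sites, so p = 12/33 = 0.3636.

0.3636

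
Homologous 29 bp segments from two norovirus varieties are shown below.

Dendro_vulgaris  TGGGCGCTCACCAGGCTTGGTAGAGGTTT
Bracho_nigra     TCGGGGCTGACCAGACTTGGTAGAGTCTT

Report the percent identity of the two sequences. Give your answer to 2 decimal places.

Mismatches occur at site 2 (G↔C), site 5 (C↔G), site 9 (C↔G), site 15 (G↔A), site 26 (G↔T), site 27 (T↔C).
23 of the 29 sites match, so the percent identity is 23/29 × 100 = 79.31%.

79.31%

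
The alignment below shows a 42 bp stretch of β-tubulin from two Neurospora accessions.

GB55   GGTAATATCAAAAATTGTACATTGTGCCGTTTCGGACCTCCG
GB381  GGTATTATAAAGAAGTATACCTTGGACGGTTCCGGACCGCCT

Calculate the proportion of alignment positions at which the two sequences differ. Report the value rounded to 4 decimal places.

0.2857

Mismatches occur at site 5 (A→T), site 9 (C→A), site 12 (A→G), site 15 (T→G), site 17 (G→A), site 21 (A→C), site 25 (T→G), site 26 (G→A), site 28 (C→G), site 32 (T→C), site 39 (T→G), site 42 (G→T).
There are 12 differences over 42 sites, so p = 12/42 = 0.2857.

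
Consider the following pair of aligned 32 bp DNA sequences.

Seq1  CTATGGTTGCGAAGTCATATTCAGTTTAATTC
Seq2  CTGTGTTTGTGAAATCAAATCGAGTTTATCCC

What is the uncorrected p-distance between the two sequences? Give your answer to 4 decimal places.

0.3125

The sequences differ at positions 3 (A/G), 6 (G/T), 10 (C/T), 14 (G/A), 18 (T/A), 21 (T/C), 22 (C/G), 29 (A/T), 30 (T/C), 31 (T/C).
There are 10 differences over 32 sites, so p = 10/32 = 0.3125.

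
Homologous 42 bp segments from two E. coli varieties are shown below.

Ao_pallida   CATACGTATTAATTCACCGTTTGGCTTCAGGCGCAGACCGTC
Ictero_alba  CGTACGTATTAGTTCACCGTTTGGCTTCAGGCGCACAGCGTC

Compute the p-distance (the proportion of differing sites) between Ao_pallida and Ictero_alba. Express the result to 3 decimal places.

0.095

Mismatches occur at site 2 (A↔G), site 12 (A↔G), site 36 (G↔C), site 38 (C↔G).
There are 4 differences over 42 sites, so p = 4/42 = 0.095.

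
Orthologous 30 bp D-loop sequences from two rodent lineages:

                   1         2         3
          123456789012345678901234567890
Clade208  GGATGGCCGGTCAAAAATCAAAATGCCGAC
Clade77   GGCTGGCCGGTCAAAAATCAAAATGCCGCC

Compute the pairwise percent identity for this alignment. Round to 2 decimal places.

The sequences differ at positions 3 (A/C), 29 (A/C).
28 of the 30 sites match, so the percent identity is 28/30 × 100 = 93.33%.

93.33%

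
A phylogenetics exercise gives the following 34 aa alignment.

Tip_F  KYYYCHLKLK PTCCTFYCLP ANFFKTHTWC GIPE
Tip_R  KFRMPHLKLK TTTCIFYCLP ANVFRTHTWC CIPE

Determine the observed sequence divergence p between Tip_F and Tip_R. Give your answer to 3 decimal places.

Mismatches occur at site 2 (Y/F), site 3 (Y/R), site 4 (Y/M), site 5 (C/P), site 11 (P/T), site 13 (C/T), site 15 (T/I), site 23 (F/V), site 25 (K/R), site 31 (G/C).
There are 10 differences over 34 sites, so p = 10/34 = 0.294.

0.294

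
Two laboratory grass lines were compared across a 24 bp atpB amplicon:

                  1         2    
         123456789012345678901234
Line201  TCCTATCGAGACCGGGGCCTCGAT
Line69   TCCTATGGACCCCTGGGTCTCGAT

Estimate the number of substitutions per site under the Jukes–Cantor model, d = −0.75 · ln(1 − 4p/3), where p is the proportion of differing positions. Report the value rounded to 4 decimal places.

The sequences differ at positions 7 (C/G), 10 (G/C), 11 (A/C), 14 (G/T), 18 (C/T).
p = 5/24 = 0.208333.
d = −0.75 · ln(1 − (4/3)·0.208333) = −0.75 · ln(0.722223) = −0.75 · (-0.325421) = 0.2441.

0.2441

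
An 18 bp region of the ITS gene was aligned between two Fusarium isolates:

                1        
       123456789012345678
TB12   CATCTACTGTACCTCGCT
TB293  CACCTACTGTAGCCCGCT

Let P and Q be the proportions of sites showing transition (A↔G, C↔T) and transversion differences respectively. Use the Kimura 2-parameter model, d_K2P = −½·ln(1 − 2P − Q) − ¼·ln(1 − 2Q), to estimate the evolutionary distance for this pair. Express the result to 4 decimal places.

0.1922

Differing sites — 3:T/C (Ti); 12:C/G (Tv); 14:T/C (Ti).
Of the 3 differences, 2 transitions and 1 transversion over 18 sites: P = 2/18 = 0.111111, Q = 1/18 = 0.055556.
d = −0.5·ln(0.722222) − 0.25·ln(0.888888) = −0.5·(-0.325423) − 0.25·(-0.117784) = 0.1922.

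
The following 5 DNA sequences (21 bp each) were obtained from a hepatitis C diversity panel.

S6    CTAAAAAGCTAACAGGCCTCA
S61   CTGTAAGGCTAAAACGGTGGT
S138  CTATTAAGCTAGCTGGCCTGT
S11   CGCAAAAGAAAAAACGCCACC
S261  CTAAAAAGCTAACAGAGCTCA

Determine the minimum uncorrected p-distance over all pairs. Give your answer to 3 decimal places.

0.095

Pairwise Hamming distances:
  S6 vs S61: 10
  S6 vs S138: 6
  S6 vs S11: 8
  S6 vs S261: 2
  S61 vs S138: 10
  S61 vs S11: 11
  S61 vs S261: 10
  S138 vs S11: 13
  S138 vs S261: 8
  S11 vs S261: 10
The smallest is 2 mismatches, between S6 and S261; p = 2/21 = 0.095.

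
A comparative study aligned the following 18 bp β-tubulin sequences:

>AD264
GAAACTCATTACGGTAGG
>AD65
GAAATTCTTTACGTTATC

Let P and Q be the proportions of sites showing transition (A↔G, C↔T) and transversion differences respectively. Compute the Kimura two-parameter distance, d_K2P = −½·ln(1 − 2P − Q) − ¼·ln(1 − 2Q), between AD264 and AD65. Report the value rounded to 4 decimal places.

The sequences differ at positions 5 (C/T, transition), 8 (A/T, transversion), 14 (G/T, transversion), 17 (G/T, transversion), 18 (G/C, transversion).
Of the 5 differences, 1 transition and 4 transversions over 18 sites: P = 1/18 = 0.055556, Q = 4/18 = 0.222222.
d = −0.5·ln(0.666666) − 0.25·ln(0.555556) = −0.5·(-0.405466) − 0.25·(-0.587786) = 0.3497.

0.3497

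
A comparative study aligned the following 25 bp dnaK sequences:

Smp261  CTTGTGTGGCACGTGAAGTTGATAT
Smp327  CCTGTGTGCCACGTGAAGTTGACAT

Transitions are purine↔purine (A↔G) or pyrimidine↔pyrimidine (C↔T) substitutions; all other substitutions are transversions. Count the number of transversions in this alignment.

1

The sequences differ at positions 2 (T/C, transition), 9 (G/C, transversion), 23 (T/C, transition).
Of the 3 differences, 2 transitions and 1 transversion, so the answer is 1.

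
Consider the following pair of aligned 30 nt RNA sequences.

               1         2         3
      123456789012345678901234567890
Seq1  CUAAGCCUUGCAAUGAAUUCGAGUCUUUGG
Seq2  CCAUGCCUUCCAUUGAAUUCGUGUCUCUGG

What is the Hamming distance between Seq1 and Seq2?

Differing sites — 2:U/C; 4:A/U; 10:G/C; 13:A/U; 22:A/U; 27:U/C.
That gives 6 mismatches out of 30 aligned sites, so the Hamming distance is 6.

6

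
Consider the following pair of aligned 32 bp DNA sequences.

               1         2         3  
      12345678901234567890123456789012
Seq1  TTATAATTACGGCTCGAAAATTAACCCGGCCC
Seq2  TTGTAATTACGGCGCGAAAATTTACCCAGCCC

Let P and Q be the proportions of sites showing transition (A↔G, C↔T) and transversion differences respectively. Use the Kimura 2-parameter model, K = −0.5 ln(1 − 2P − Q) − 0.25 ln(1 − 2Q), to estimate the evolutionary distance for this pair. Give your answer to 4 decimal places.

0.1372

Differing sites — 3:A/G (Ti); 14:T/G (Tv); 23:A/T (Tv); 28:G/A (Ti).
Of the 4 differences, 2 transitions and 2 transversions over 32 sites: P = 2/32 = 0.062500, Q = 2/32 = 0.062500.
d = −0.5·ln(0.812500) − 0.25·ln(0.875000) = −0.5·(-0.207639) − 0.25·(-0.133531) = 0.1372.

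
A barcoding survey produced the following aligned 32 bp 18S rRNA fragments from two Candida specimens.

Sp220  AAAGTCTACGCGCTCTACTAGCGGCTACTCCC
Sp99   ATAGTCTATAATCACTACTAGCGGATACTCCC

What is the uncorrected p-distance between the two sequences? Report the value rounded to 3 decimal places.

The sequences differ at positions 2 (A/T), 9 (C/T), 10 (G/A), 11 (C/A), 12 (G/T), 14 (T/A), 25 (C/A).
There are 7 differences over 32 sites, so p = 7/32 = 0.219.

0.219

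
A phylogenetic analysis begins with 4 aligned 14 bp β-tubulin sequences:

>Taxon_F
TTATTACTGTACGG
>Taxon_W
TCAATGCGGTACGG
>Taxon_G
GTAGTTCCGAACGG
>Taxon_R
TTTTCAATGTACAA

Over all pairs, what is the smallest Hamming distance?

4

Pairwise Hamming distances:
  Taxon_F vs Taxon_W: 4
  Taxon_F vs Taxon_G: 5
  Taxon_F vs Taxon_R: 5
  Taxon_W vs Taxon_G: 6
  Taxon_W vs Taxon_R: 9
  Taxon_G vs Taxon_R: 10
The smallest is 4, between Taxon_F and Taxon_W.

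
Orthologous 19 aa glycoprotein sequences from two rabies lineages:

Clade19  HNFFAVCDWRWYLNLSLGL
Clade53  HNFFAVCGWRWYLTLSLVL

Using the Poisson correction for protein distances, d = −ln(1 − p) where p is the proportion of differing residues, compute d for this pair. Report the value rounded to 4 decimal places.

0.1719

Differing sites — 8:D/G; 14:N/T; 18:G/V.
p = 3/19 = 0.157895.
d = −ln(1 − 0.157895) = −ln(0.842105) = 0.1719.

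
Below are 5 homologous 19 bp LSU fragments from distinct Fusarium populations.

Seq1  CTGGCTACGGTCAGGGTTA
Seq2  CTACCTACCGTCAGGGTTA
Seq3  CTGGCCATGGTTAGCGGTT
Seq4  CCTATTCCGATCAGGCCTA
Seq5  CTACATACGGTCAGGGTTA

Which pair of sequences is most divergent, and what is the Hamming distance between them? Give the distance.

Pairwise Hamming distances:
  Seq1 vs Seq2: 3
  Seq1 vs Seq3: 6
  Seq1 vs Seq4: 8
  Seq1 vs Seq5: 3
  Seq2 vs Seq3: 9
  Seq2 vs Seq4: 9
  Seq2 vs Seq5: 2
  Seq3 vs Seq4: 13
  Seq3 vs Seq5: 9
  Seq4 vs Seq5: 8
The largest is 13, between Seq3 and Seq4.

13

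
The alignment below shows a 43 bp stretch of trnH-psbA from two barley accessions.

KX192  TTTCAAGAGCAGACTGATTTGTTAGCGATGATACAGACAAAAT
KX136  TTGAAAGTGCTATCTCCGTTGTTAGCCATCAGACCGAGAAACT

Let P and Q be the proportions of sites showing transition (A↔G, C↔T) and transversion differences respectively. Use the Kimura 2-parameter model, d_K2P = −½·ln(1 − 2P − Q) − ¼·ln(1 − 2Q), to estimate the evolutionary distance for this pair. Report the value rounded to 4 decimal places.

The sequences differ at positions 3 (T/G, transversion), 4 (C/A, transversion), 8 (A/T, transversion), 11 (A/T, transversion), 12 (G/A, transition), 13 (A/T, transversion), 16 (G/C, transversion), 17 (A/C, transversion), 18 (T/G, transversion), 27 (G/C, transversion), 30 (G/C, transversion), 32 (T/G, transversion), 35 (A/C, transversion), 38 (C/G, transversion), 42 (A/C, transversion).
Of the 15 differences, 1 transition and 14 transversions over 43 sites: P = 1/43 = 0.023256, Q = 14/43 = 0.325581.
d = −0.5·ln(0.627907) − 0.25·ln(0.348838) = −0.5·(-0.465363) − 0.25·(-1.053148) = 0.4960.

0.4960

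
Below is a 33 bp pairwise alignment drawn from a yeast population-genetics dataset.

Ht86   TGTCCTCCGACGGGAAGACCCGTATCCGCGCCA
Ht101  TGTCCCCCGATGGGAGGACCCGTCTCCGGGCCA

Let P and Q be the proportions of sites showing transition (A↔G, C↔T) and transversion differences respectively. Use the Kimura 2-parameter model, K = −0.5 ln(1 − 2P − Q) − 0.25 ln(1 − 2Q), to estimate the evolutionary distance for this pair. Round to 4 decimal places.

The sequences differ at positions 6 (T/C, transition), 11 (C/T, transition), 16 (A/G, transition), 24 (A/C, transversion), 29 (C/G, transversion).
Of the 5 differences, 3 transitions and 2 transversions over 33 sites: P = 3/33 = 0.090909, Q = 2/33 = 0.060606.
d = −0.5·ln(0.757576) − 0.25·ln(0.878788) = −0.5·(-0.277631) − 0.25·(-0.129212) = 0.1711.

0.1711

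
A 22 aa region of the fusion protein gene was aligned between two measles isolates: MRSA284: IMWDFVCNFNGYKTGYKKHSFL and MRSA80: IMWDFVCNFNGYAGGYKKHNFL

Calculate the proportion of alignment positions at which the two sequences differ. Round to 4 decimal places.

Mismatches occur at site 13 (K→A), site 14 (T→G), site 20 (S→N).
There are 3 differences over 22 sites, so p = 3/22 = 0.1364.

0.1364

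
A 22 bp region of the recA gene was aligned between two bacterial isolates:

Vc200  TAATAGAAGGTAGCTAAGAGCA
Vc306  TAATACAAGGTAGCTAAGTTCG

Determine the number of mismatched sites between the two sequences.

4

The sequences differ at positions 6 (G/C), 19 (A/T), 20 (G/T), 22 (A/G).
That gives 4 mismatches out of 22 aligned sites, so the Hamming distance is 4.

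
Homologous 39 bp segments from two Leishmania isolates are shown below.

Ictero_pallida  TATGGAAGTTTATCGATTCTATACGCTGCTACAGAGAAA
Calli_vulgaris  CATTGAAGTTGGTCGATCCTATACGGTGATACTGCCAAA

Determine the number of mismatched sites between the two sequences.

10

Differing sites — 1:T/C; 4:G/T; 11:T/G; 12:A/G; 18:T/C; 26:C/G; 29:C/A; 33:A/T; 35:A/C; 36:G/C.
That gives 10 mismatches out of 39 aligned sites, so the Hamming distance is 10.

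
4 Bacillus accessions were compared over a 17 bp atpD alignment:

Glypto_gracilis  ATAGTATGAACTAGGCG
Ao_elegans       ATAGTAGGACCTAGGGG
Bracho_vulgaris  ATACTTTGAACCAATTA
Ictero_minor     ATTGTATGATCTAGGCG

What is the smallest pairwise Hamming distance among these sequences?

2

Pairwise Hamming distances:
  Glypto_gracilis vs Ao_elegans: 3
  Glypto_gracilis vs Bracho_vulgaris: 7
  Glypto_gracilis vs Ictero_minor: 2
  Ao_elegans vs Bracho_vulgaris: 9
  Ao_elegans vs Ictero_minor: 4
  Bracho_vulgaris vs Ictero_minor: 9
The smallest is 2, between Glypto_gracilis and Ictero_minor.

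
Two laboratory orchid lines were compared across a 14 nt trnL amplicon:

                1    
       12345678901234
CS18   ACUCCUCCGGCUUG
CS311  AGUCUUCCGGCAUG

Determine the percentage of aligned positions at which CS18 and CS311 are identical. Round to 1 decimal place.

The sequences differ at positions 2 (C/G), 5 (C/U), 12 (U/A).
11 of the 14 sites match, so the percent identity is 11/14 × 100 = 78.6%.

78.6%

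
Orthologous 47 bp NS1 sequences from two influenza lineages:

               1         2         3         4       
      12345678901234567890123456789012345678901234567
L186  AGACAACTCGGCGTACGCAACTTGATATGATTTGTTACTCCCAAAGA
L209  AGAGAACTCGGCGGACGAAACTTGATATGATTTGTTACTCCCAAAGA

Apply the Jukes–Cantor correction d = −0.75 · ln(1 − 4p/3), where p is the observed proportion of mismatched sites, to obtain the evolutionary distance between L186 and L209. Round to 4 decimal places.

The sequences differ at positions 4 (C/G), 14 (T/G), 18 (C/A).
p = 3/47 = 0.063830.
d = −0.75 · ln(1 − (4/3)·0.063830) = −0.75 · ln(0.914893) = −0.75 · (-0.088948) = 0.0667.

0.0667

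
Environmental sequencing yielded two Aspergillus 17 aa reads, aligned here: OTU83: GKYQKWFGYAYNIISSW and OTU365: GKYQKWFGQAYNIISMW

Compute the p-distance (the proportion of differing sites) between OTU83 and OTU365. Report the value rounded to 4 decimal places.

0.1176

Differing sites — 9:Y/Q; 16:S/M.
There are 2 differences over 17 sites, so p = 2/17 = 0.1176.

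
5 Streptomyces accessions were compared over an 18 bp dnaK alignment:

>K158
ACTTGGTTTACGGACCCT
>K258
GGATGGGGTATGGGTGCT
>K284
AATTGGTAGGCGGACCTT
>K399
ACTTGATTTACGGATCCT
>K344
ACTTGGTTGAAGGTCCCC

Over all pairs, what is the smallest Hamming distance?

2

Pairwise Hamming distances:
  K158 vs K258: 9
  K158 vs K284: 5
  K158 vs K399: 2
  K158 vs K344: 4
  K258 vs K284: 12
  K258 vs K399: 9
  K258 vs K344: 11
  K284 vs K399: 7
  K284 vs K344: 7
  K399 vs K344: 6
The smallest is 2, between K158 and K399.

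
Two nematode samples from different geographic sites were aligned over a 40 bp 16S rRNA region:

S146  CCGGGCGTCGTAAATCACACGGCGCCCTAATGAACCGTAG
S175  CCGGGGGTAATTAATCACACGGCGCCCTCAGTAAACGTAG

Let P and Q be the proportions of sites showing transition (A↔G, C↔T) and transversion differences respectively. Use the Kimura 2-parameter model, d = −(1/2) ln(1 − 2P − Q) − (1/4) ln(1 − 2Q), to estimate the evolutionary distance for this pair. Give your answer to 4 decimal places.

0.2351

Differing sites — 6:C/G (Tv); 9:C/A (Tv); 10:G/A (Ti); 12:A/T (Tv); 29:A/C (Tv); 31:T/G (Tv); 32:G/T (Tv); 35:C/A (Tv).
Of the 8 differences, 1 transition and 7 transversions over 40 sites: P = 1/40 = 0.025000, Q = 7/40 = 0.175000.
d = −0.5·ln(0.775000) − 0.25·ln(0.650000) = −0.5·(-0.254892) − 0.25·(-0.430783) = 0.2351.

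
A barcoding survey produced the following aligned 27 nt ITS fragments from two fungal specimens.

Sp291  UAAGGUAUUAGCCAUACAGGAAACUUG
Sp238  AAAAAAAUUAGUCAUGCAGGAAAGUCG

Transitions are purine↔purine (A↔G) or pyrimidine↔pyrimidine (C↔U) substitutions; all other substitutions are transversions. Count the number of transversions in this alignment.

3

Mismatches occur at site 1 (U→A, transversion), site 4 (G→A, transition), site 5 (G→A, transition), site 6 (U→A, transversion), site 12 (C→U, transition), site 16 (A→G, transition), site 24 (C→G, transversion), site 26 (U→C, transition).
Of the 8 differences, 5 transitions and 3 transversions, so the answer is 3.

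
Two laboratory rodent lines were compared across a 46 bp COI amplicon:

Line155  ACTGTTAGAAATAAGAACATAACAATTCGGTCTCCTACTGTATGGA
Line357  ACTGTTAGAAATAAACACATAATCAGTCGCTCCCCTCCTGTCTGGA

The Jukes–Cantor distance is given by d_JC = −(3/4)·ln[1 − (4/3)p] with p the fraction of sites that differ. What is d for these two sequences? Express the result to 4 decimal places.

The sequences differ at positions 15 (G/A), 16 (A/C), 23 (C/T), 24 (A/C), 26 (T/G), 30 (G/C), 33 (T/C), 37 (A/C), 42 (A/C).
p = 9/46 = 0.195652.
d = −0.75 · ln(1 − (4/3)·0.195652) = −0.75 · ln(0.739131) = −0.75 · (-0.302280) = 0.2267.

0.2267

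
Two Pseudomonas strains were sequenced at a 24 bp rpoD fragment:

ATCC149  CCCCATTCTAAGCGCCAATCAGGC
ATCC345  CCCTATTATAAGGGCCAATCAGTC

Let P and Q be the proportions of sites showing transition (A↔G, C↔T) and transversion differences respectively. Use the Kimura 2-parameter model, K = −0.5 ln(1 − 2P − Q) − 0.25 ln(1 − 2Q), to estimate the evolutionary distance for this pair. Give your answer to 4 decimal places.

Differing sites — 4:C/T (Ti); 8:C/A (Tv); 13:C/G (Tv); 23:G/T (Tv).
Of the 4 differences, 1 transition and 3 transversions over 24 sites: P = 1/24 = 0.041667, Q = 3/24 = 0.125000.
d = −0.5·ln(0.791666) − 0.25·ln(0.750000) = −0.5·(-0.233616) − 0.25·(-0.287682) = 0.1887.

0.1887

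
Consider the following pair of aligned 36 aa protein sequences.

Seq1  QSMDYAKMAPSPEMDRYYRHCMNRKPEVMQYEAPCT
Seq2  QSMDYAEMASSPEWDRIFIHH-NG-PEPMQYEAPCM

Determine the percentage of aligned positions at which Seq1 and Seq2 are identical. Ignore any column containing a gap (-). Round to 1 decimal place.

Excluding the 2 gap columns leaves 34 comparable sites.
Mismatches occur at site 7 (K→E), site 10 (P→S), site 14 (M→W), site 17 (Y→I), site 18 (Y→F), site 19 (R→I), site 21 (C→H), site 24 (R→G), site 28 (V→P), site 36 (T→M).
24 of the 34 comparable sites match, so the percent identity is 24/34 × 100 = 70.6%.

70.6%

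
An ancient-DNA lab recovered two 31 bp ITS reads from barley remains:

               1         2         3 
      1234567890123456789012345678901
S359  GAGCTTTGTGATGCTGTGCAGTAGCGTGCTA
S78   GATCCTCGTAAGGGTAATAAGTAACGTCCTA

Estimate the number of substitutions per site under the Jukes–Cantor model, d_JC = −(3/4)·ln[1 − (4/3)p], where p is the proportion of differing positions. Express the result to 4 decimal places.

0.5445

Differing sites — 3:G/T; 5:T/C; 7:T/C; 10:G/A; 12:T/G; 14:C/G; 16:G/A; 17:T/A; 18:G/T; 19:C/A; 24:G/A; 28:G/C.
p = 12/31 = 0.387097.
d = −0.75 · ln(1 − (4/3)·0.387097) = −0.75 · ln(0.483871) = −0.75 · (-0.725937) = 0.5445.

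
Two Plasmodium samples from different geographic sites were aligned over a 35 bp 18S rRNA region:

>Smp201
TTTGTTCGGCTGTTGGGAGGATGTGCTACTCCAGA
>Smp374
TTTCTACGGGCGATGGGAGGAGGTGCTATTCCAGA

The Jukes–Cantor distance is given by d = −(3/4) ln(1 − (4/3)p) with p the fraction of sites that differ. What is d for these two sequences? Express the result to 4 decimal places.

0.2326

Mismatches occur at site 4 (G↔C), site 6 (T↔A), site 10 (C↔G), site 11 (T↔C), site 13 (T↔A), site 22 (T↔G), site 29 (C↔T).
p = 7/35 = 0.200000.
d = −0.75 · ln(1 − (4/3)·0.200000) = −0.75 · ln(0.733333) = −0.75 · (-0.310155) = 0.2326.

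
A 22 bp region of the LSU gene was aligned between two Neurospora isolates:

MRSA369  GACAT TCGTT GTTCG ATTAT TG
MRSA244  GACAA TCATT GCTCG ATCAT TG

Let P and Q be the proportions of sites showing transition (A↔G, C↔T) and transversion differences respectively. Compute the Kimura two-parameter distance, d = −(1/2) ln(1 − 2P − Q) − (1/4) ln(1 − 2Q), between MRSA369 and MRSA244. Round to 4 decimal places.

Mismatches occur at site 5 (T↔A, transversion), site 8 (G↔A, transition), site 12 (T↔C, transition), site 18 (T↔C, transition).
Of the 4 differences, 3 transitions and 1 transversion over 22 sites: P = 3/22 = 0.136364, Q = 1/22 = 0.045455.
d = −0.5·ln(0.681817) − 0.25·ln(0.909090) = −0.5·(-0.382994) − 0.25·(-0.095311) = 0.2153.

0.2153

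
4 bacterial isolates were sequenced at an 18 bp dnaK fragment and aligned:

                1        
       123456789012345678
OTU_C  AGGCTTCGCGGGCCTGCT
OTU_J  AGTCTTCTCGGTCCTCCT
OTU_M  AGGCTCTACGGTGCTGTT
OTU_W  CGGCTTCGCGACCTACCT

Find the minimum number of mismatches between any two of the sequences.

4

Pairwise Hamming distances:
  OTU_C vs OTU_J: 4
  OTU_C vs OTU_M: 6
  OTU_C vs OTU_W: 6
  OTU_J vs OTU_M: 7
  OTU_J vs OTU_W: 7
  OTU_M vs OTU_W: 11
The smallest is 4, between OTU_C and OTU_J.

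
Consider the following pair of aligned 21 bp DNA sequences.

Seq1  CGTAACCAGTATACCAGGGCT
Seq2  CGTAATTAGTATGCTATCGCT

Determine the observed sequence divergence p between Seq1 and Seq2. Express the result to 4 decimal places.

0.2857

Mismatches occur at site 6 (C↔T), site 7 (C↔T), site 13 (A↔G), site 15 (C↔T), site 17 (G↔T), site 18 (G↔C).
There are 6 differences over 21 sites, so p = 6/21 = 0.2857.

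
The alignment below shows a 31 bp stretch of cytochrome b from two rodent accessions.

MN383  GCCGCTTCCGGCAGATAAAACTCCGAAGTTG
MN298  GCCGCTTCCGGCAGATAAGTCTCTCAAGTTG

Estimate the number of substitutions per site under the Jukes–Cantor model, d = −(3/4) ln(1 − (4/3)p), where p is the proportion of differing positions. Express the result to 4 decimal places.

The sequences differ at positions 19 (A/G), 20 (A/T), 24 (C/T), 25 (G/C).
p = 4/31 = 0.129032.
d = −0.75 · ln(1 − (4/3)·0.129032) = −0.75 · ln(0.827957) = −0.75 · (-0.188794) = 0.1416.

0.1416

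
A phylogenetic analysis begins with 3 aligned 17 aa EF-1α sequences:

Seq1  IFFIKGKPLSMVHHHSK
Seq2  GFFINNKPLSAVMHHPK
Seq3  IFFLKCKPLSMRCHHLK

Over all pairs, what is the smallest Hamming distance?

Pairwise Hamming distances:
  Seq1 vs Seq2: 6
  Seq1 vs Seq3: 5
  Seq2 vs Seq3: 8
The smallest is 5, between Seq1 and Seq3.

5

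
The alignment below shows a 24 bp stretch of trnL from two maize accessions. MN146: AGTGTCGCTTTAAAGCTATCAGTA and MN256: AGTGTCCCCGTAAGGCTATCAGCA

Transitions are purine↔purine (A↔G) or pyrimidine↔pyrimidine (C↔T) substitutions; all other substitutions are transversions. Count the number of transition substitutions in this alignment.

The sequences differ at positions 7 (G/C, transversion), 9 (T/C, transition), 10 (T/G, transversion), 14 (A/G, transition), 23 (T/C, transition).
Of the 5 differences, 3 transitions and 2 transversions, so the answer is 3.

3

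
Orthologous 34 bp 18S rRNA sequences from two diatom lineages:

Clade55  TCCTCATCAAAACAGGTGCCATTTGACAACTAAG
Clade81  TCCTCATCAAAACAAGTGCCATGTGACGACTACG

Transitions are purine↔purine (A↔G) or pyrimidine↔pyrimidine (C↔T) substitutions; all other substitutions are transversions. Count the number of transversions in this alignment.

The sequences differ at positions 15 (G/A, transition), 23 (T/G, transversion), 28 (A/G, transition), 33 (A/C, transversion).
Of the 4 differences, 2 transitions and 2 transversions, so the answer is 2.

2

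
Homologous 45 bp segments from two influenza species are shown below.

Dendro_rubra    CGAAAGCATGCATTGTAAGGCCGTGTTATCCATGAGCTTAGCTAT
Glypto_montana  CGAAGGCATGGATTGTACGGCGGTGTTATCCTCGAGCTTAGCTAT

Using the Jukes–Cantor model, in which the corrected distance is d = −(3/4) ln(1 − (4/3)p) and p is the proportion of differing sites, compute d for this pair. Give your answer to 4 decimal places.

0.1468

The sequences differ at positions 5 (A/G), 11 (C/G), 18 (A/C), 22 (C/G), 32 (A/T), 33 (T/C).
p = 6/45 = 0.133333.
d = −0.75 · ln(1 − (4/3)·0.133333) = −0.75 · ln(0.822223) = −0.75 · (-0.195744) = 0.1468.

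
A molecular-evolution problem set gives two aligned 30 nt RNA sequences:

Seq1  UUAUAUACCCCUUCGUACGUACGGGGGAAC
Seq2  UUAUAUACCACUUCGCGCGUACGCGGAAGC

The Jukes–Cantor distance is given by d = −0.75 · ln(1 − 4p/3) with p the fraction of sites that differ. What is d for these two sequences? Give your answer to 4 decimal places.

Mismatches occur at site 10 (C↔A), site 16 (U↔C), site 17 (A↔G), site 24 (G↔C), site 27 (G↔A), site 29 (A↔G).
p = 6/30 = 0.200000.
d = −0.75 · ln(1 − (4/3)·0.200000) = −0.75 · ln(0.733333) = −0.75 · (-0.310155) = 0.2326.

0.2326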